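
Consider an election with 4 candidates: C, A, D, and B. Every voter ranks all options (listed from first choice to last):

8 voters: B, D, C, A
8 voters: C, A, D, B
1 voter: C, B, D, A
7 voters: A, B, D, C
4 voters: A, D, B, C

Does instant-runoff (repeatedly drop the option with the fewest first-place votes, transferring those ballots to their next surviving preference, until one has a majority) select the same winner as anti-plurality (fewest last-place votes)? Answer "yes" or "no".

no

Instant-runoff — R1 C 9, A 11, D 0, B 8 (D out); R2 C 9, A 11, B 8 (B out); R3 C 17, A 11 (C winner). Winner: C.
Anti-plurality — last-place votes: C 11, A 9, D 0, B 8. Winner: D.
The two methods disagree.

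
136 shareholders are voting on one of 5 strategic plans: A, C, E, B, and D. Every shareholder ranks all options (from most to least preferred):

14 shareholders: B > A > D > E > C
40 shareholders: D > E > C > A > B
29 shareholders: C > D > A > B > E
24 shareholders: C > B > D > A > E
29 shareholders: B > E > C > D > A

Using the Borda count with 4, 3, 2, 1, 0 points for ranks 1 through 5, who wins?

A: 14·3 + 40·1 + 29·2 + 24·1 + 29·0 = 164
C: 14·0 + 40·2 + 29·4 + 24·4 + 29·2 = 350
E: 14·1 + 40·3 + 29·0 + 24·0 + 29·3 = 221
B: 14·4 + 40·0 + 29·1 + 24·3 + 29·4 = 273
D: 14·2 + 40·4 + 29·3 + 24·2 + 29·1 = 352
D has the highest Borda score (352).

D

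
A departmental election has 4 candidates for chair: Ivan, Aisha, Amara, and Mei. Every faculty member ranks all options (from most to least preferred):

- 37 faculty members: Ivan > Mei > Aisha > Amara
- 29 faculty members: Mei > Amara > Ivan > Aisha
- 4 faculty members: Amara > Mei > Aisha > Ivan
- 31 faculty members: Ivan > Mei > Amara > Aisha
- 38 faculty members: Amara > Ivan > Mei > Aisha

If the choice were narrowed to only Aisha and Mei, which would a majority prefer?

Voters preferring Aisha to Mei: 0; preferring Mei to Aisha: 139.
Mei wins the head-to-head.

Mei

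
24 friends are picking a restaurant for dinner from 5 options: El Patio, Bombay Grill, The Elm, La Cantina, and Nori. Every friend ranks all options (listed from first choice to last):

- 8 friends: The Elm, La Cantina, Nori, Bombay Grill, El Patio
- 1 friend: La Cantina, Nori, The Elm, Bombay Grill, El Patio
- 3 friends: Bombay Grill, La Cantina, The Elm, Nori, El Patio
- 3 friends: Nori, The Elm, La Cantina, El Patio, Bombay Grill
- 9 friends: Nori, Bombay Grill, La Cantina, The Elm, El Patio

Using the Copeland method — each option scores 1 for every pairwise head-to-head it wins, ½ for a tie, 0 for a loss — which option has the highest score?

Nori

El Patio: loses to Bombay Grill, The Elm, La Cantina, and Nori → score 0.
Bombay Grill: beats El Patio; ties The Elm and La Cantina; loses to Nori → score 2.
The Elm: beats El Patio; ties Bombay Grill; loses to La Cantina and Nori → score 1.5.
La Cantina: beats El Patio and The Elm; ties Bombay Grill and Nori → score 3.
Nori: beats El Patio, Bombay Grill, and The Elm; ties La Cantina → score 3.5.
Nori has the best pairwise record.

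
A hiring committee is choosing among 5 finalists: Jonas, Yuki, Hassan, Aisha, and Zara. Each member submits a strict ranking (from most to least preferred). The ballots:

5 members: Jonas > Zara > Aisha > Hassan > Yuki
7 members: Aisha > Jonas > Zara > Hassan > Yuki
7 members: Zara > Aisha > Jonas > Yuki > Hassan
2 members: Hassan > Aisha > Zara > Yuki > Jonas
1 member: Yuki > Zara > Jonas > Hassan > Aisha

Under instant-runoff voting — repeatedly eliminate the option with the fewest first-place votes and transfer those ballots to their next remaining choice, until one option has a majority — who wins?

Zara

Round 1: Jonas 5, Yuki 1, Hassan 2, Aisha 7, Zara 7. Eliminate Yuki.
Round 2: Jonas 5, Hassan 2, Aisha 7, Zara 8. Eliminate Hassan.
Round 3: Jonas 5, Aisha 9, Zara 8. Eliminate Jonas.
Round 4: Aisha 9, Zara 13. Zara has a majority.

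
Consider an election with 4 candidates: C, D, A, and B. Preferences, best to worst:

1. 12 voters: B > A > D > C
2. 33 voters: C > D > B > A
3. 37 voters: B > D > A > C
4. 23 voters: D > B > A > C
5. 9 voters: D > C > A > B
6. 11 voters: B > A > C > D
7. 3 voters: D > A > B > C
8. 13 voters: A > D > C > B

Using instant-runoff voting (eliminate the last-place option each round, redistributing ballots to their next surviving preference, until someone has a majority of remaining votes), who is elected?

Round 1: C 33, D 35, A 13, B 60. Eliminate A.
Round 2: C 33, D 48, B 60. Eliminate C.
Round 3: D 81, B 60. D has a majority.

D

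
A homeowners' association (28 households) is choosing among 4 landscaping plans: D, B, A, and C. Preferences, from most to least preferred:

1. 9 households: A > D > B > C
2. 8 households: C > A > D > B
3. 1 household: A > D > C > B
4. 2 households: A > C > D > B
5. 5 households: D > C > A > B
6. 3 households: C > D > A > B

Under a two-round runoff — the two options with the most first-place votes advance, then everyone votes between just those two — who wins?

C

Round 1 first-place votes: D 5, B 0, A 12, C 11.
A and C advance.
Runoff: A is preferred to C by 12 voters; C by 16.
C wins the runoff.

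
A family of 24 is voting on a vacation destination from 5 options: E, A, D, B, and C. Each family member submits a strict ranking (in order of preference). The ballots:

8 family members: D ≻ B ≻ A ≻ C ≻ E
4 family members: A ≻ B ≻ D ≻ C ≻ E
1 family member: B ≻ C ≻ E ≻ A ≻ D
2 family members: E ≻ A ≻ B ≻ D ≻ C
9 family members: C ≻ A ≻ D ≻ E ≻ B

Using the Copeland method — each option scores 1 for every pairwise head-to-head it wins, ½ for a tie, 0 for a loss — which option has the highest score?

E: loses to A, D, B, and C → score 0.
A: beats E, D, B, and C → score 4.
D: beats E, B, and C; loses to A → score 3.
B: beats E and C; loses to A and D → score 2.
C: beats E; loses to A, D, and B → score 1.
A has the best pairwise record.

A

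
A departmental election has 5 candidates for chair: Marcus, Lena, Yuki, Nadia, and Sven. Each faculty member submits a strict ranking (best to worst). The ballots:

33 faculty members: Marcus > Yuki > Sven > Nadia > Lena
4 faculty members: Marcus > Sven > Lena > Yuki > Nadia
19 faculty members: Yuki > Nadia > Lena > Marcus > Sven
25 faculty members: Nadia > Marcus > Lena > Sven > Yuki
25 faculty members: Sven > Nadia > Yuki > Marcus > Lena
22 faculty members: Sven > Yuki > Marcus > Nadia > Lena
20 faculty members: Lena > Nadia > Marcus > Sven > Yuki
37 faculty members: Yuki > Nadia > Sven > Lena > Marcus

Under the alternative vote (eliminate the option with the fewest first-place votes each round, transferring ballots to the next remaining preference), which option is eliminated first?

Round 1: Marcus 37, Lena 20, Yuki 56, Nadia 25, Sven 47. Eliminate Lena.

Lena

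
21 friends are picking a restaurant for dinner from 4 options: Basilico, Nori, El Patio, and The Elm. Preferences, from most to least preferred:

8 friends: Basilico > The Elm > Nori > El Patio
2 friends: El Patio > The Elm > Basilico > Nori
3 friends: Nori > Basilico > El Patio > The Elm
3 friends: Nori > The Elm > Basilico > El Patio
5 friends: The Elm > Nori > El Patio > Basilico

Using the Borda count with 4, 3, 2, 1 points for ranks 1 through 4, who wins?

The Elm

Basilico: 8·4 + 2·2 + 3·3 + 3·2 + 5·1 = 56
Nori: 8·2 + 2·1 + 3·4 + 3·4 + 5·3 = 57
El Patio: 8·1 + 2·4 + 3·2 + 3·1 + 5·2 = 35
The Elm: 8·3 + 2·3 + 3·1 + 3·3 + 5·4 = 62
The Elm has the highest Borda score (62).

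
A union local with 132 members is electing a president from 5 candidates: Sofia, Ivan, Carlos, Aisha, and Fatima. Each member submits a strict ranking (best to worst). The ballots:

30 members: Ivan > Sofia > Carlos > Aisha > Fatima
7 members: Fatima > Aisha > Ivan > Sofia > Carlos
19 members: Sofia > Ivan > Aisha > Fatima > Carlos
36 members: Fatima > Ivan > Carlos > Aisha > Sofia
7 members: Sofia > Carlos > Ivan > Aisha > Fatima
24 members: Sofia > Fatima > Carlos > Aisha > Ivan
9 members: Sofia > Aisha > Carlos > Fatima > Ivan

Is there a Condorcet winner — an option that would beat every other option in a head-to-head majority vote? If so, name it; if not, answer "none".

Checking pairwise contests:
Ivan beats Sofia 73–59.
Fatima beats Ivan 76–56.
Sofia beats Carlos 96–36.
Sofia beats Aisha 89–43.
Sofia beats Fatima 89–43.
Every option loses at least one head-to-head, so there is no Condorcet winner.

none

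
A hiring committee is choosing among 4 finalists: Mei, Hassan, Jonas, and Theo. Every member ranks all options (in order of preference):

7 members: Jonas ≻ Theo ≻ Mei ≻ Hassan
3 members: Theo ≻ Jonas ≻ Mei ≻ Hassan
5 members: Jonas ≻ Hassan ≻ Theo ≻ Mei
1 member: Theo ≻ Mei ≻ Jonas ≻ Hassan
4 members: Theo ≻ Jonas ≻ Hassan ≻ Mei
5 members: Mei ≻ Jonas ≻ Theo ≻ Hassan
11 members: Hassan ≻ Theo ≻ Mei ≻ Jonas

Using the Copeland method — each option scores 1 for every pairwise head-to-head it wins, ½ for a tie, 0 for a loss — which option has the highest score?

Mei: loses to Hassan, Jonas, and Theo → score 0.
Hassan: beats Mei; loses to Jonas and Theo → score 1.
Jonas: beats Mei and Hassan; loses to Theo → score 2.
Theo: beats Mei, Hassan, and Jonas → score 3.
Theo has the best pairwise record.

Theo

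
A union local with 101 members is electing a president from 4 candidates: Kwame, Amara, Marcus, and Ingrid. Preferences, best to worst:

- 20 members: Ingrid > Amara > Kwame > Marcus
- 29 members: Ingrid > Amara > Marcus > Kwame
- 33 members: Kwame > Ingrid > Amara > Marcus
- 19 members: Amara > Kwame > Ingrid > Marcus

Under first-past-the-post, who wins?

Ingrid

First-place votes: Kwame 33, Amara 19, Marcus 0, Ingrid 49.
Ingrid has the most first-place votes.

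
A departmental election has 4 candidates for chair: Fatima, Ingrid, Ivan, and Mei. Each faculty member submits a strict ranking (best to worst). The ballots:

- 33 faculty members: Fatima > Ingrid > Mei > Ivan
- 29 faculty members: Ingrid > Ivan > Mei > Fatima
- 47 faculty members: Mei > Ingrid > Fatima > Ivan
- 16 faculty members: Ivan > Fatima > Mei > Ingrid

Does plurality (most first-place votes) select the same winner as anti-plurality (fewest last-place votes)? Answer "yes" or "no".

yes

Plurality — first-place votes: Fatima 33, Ingrid 29, Ivan 16, Mei 47. Winner: Mei.
Anti-plurality — last-place votes: Fatima 29, Ingrid 16, Ivan 80, Mei 0. Winner: Mei.
The two methods agree.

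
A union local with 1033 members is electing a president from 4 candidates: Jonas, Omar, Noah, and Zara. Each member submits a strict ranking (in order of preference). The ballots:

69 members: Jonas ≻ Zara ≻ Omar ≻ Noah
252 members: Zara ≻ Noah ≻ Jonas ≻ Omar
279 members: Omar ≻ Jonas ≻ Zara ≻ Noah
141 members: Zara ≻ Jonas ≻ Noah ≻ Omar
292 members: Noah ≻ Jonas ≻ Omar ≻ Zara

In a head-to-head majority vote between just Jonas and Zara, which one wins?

Jonas

Voters preferring Jonas to Zara: 640; preferring Zara to Jonas: 393.
Jonas wins the head-to-head.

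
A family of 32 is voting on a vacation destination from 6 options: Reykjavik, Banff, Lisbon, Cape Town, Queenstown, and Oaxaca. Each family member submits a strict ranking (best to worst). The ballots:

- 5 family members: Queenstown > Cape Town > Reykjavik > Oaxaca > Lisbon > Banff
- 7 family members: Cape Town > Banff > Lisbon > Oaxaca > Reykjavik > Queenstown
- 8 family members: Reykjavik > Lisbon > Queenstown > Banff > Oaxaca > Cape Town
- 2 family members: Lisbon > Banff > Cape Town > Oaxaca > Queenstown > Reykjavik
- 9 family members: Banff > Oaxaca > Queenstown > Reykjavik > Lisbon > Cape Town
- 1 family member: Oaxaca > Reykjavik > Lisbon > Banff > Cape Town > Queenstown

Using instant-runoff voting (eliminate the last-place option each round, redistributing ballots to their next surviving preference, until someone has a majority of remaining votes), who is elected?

Banff

Round 1: Reykjavik 8, Banff 9, Lisbon 2, Cape Town 7, Queenstown 5, Oaxaca 1. Eliminate Oaxaca.
Round 2: Reykjavik 9, Banff 9, Lisbon 2, Cape Town 7, Queenstown 5. Eliminate Lisbon.
Round 3: Reykjavik 9, Banff 11, Cape Town 7, Queenstown 5. Eliminate Queenstown.
Round 4: Reykjavik 9, Banff 11, Cape Town 12. Eliminate Reykjavik.
Round 5: Banff 20, Cape Town 12. Banff has a majority.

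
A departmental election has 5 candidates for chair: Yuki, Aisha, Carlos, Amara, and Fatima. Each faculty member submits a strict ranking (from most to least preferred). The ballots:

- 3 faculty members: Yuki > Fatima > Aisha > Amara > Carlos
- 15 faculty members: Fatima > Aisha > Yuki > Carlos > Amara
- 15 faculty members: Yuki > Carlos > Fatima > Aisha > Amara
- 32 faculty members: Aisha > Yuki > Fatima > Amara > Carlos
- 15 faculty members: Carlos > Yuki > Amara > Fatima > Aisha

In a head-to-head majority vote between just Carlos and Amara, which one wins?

Voters preferring Carlos to Amara: 45; preferring Amara to Carlos: 35.
Carlos wins the head-to-head.

Carlos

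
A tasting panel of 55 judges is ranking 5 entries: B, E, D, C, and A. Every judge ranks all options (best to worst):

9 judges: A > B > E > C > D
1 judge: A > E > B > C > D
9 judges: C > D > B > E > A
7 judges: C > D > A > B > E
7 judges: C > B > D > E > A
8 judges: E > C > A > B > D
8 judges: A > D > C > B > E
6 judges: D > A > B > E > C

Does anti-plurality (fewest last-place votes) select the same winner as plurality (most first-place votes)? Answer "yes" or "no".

no

Anti-plurality — last-place votes: B 0, E 15, D 18, C 6, A 16. Winner: B.
Plurality — first-place votes: B 0, E 8, D 6, C 23, A 18. Winner: C.
The two methods disagree.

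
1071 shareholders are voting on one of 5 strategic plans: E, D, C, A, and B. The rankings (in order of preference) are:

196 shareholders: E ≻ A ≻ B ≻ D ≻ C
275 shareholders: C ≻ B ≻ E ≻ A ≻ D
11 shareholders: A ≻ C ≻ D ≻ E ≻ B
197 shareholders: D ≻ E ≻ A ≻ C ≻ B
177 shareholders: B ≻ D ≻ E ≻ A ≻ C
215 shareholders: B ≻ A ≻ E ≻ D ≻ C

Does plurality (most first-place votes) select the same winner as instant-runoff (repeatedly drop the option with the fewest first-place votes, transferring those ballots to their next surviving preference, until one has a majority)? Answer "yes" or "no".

Plurality — first-place votes: E 196, D 197, C 275, A 11, B 392. Winner: B.
Instant-runoff — R1 E 196, D 197, C 275, A 11, B 392 (A out); R2 E 196, D 197, C 286, B 392 (E out); R3 D 197, C 286, B 588 (B winner). Winner: B.
The two methods agree.

yes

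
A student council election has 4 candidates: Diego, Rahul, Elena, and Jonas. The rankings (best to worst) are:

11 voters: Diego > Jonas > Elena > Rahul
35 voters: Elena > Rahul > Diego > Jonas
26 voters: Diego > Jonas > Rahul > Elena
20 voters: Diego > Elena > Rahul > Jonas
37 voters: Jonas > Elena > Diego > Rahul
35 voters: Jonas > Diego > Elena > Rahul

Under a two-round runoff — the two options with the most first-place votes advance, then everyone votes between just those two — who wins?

Diego

Round 1 first-place votes: Diego 57, Rahul 0, Elena 35, Jonas 72.
Jonas and Diego advance.
Runoff: Jonas is preferred to Diego by 72 voters; Diego by 92.
Diego wins the runoff.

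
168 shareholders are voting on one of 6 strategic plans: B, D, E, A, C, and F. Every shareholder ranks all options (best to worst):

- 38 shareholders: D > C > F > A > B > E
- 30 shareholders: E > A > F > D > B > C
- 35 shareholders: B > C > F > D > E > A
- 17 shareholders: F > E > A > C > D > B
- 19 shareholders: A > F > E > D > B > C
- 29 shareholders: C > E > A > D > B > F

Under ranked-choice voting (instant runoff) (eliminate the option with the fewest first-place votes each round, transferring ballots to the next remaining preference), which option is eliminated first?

Round 1: B 35, D 38, E 30, A 19, C 29, F 17. Eliminate F.

F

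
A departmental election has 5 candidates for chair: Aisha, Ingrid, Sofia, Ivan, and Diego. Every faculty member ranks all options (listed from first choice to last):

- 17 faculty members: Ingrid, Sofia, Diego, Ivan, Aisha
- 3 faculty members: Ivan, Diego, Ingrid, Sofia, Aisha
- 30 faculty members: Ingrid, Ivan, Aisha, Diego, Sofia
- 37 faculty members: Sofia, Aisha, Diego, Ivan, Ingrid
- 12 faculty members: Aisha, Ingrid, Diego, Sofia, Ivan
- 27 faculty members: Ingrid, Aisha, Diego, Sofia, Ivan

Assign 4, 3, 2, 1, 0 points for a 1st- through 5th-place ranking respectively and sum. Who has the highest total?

Ingrid

Aisha: 17·0 + 3·0 + 30·2 + 37·3 + 12·4 + 27·3 = 300
Ingrid: 17·4 + 3·2 + 30·4 + 37·0 + 12·3 + 27·4 = 338
Sofia: 17·3 + 3·1 + 30·0 + 37·4 + 12·1 + 27·1 = 241
Ivan: 17·1 + 3·4 + 30·3 + 37·1 + 12·0 + 27·0 = 156
Diego: 17·2 + 3·3 + 30·1 + 37·2 + 12·2 + 27·2 = 225
Ingrid has the highest Borda score (338).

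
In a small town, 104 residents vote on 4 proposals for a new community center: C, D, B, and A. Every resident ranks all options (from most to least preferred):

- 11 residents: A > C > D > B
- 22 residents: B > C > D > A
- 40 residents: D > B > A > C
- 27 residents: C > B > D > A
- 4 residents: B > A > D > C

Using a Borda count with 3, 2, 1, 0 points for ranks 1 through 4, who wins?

B

C: 11·2 + 22·2 + 40·0 + 27·3 + 4·0 = 147
D: 11·1 + 22·1 + 40·3 + 27·1 + 4·1 = 184
B: 11·0 + 22·3 + 40·2 + 27·2 + 4·3 = 212
A: 11·3 + 22·0 + 40·1 + 27·0 + 4·2 = 81
B has the highest Borda score (212).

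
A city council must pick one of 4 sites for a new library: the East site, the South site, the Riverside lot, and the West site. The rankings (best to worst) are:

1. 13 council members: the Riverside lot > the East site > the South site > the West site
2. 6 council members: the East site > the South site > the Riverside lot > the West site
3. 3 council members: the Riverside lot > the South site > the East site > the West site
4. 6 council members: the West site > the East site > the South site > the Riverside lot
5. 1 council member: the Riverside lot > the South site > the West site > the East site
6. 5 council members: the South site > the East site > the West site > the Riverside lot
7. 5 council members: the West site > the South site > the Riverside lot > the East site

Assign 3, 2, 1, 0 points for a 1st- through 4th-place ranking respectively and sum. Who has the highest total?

the East site: 13·2 + 6·3 + 3·1 + 6·2 + 1·0 + 5·2 + 5·0 = 69
the South site: 13·1 + 6·2 + 3·2 + 6·1 + 1·2 + 5·3 + 5·2 = 64
the Riverside lot: 13·3 + 6·1 + 3·3 + 6·0 + 1·3 + 5·0 + 5·1 = 62
the West site: 13·0 + 6·0 + 3·0 + 6·3 + 1·1 + 5·1 + 5·3 = 39
the East site has the highest Borda score (69).

the East site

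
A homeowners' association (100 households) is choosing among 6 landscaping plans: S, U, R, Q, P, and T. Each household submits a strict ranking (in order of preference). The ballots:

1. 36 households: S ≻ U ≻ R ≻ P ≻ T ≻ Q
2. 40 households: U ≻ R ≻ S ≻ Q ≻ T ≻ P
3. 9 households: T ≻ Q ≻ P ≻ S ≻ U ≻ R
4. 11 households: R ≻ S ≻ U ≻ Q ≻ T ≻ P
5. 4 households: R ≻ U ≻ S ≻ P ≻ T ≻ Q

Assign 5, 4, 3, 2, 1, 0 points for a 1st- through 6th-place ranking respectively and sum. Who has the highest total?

U

S: 36·5 + 40·3 + 9·2 + 11·4 + 4·3 = 374
U: 36·4 + 40·5 + 9·1 + 11·3 + 4·4 = 402
R: 36·3 + 40·4 + 9·0 + 11·5 + 4·5 = 343
Q: 36·0 + 40·2 + 9·4 + 11·2 + 4·0 = 138
P: 36·2 + 40·0 + 9·3 + 11·0 + 4·2 = 107
T: 36·1 + 40·1 + 9·5 + 11·1 + 4·1 = 136
U has the highest Borda score (402).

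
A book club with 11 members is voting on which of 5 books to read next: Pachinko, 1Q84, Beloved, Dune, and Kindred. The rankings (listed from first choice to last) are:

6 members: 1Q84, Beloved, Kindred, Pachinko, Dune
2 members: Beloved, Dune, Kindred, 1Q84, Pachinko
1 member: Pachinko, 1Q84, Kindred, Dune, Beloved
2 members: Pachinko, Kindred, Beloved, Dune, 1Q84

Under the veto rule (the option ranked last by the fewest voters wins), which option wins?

Last-place votes: Pachinko 2, 1Q84 2, Beloved 1, Dune 6, Kindred 0.
Kindred is ranked last by the fewest voters, so Kindred wins.

Kindred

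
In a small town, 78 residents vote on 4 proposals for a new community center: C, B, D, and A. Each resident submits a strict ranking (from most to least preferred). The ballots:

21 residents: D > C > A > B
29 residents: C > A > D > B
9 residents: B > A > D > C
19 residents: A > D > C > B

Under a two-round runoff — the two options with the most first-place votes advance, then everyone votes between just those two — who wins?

Round 1 first-place votes: C 29, B 9, D 21, A 19.
C and D advance.
Runoff: C is preferred to D by 29 voters; D by 49.
D wins the runoff.

D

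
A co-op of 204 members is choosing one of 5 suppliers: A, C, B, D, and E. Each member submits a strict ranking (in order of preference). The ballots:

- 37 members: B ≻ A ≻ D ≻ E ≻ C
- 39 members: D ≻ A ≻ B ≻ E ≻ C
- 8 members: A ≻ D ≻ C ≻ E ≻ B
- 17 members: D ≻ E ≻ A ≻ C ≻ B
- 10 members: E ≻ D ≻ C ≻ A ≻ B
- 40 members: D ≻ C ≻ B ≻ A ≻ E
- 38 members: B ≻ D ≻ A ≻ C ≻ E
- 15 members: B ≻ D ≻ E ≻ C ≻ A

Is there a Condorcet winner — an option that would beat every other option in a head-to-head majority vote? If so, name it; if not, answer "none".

D vs A: 159–45 for D.
D vs C: 204–0 for D.
D vs B: 114–90 for D.
D vs E: 194–10 for D.
D beats every other option head-to-head.

D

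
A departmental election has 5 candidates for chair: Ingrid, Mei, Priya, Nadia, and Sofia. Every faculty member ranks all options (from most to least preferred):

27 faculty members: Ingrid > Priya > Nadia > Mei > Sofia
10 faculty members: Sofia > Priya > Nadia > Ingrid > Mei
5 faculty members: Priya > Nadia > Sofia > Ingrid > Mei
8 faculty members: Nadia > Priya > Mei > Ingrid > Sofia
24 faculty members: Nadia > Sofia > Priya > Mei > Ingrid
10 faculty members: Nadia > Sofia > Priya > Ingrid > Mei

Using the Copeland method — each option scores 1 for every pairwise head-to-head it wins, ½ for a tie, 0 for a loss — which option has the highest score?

Ingrid: beats Mei; loses to Priya, Nadia, and Sofia → score 1.
Mei: loses to Ingrid, Priya, Nadia, and Sofia → score 0.
Priya: beats Ingrid and Mei; ties Nadia; loses to Sofia → score 2.5.
Nadia: beats Ingrid, Mei, and Sofia; ties Priya → score 3.5.
Sofia: beats Ingrid, Mei, and Priya; loses to Nadia → score 3.
Nadia has the best pairwise record.

Nadia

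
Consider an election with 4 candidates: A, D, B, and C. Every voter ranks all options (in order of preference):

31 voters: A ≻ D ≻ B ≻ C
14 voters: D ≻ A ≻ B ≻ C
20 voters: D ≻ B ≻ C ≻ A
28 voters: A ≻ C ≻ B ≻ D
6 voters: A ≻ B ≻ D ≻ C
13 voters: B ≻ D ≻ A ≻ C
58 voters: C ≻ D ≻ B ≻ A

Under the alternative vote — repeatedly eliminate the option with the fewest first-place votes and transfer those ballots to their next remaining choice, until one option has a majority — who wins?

A

Round 1: A 65, D 34, B 13, C 58. Eliminate B.
Round 2: A 65, D 47, C 58. Eliminate D.
Round 3: A 92, C 78. A has a majority.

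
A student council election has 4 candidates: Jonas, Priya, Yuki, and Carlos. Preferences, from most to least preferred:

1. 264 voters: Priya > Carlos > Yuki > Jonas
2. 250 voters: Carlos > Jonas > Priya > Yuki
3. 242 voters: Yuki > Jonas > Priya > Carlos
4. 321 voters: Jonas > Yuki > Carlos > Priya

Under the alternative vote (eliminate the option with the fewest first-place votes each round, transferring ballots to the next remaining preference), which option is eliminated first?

Round 1: Jonas 321, Priya 264, Yuki 242, Carlos 250. Eliminate Yuki.

Yuki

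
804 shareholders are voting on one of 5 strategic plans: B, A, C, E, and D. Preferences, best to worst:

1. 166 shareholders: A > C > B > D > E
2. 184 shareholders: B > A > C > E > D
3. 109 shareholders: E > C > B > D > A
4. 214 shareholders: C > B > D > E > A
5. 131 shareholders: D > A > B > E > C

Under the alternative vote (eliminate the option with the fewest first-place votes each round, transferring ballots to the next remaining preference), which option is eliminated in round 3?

Round 1: B 184, A 166, C 214, E 109, D 131. Eliminate E.
Round 2: B 184, A 166, C 323, D 131. Eliminate D.
Round 3: B 184, A 297, C 323. Eliminate B.

B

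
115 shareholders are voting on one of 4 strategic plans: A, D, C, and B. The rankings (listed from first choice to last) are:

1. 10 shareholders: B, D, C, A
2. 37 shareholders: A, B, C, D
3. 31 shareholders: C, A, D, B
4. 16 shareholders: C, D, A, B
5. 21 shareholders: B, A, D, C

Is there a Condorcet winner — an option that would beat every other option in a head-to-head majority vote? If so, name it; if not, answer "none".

A vs D: 89–26 for A.
A vs C: 58–57 for A.
A vs B: 84–31 for A.
A beats every other option head-to-head.

A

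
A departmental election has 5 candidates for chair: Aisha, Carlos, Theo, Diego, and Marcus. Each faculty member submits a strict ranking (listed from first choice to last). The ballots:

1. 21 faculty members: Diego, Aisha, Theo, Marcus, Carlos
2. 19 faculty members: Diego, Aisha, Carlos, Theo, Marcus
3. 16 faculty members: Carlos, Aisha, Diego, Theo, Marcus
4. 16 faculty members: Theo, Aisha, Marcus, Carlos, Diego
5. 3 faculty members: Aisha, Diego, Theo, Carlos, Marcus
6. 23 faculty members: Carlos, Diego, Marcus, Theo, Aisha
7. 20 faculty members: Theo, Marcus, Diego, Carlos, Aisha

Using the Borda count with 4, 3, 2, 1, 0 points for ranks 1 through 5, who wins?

Diego

Aisha: 21·3 + 19·3 + 16·3 + 16·3 + 3·4 + 23·0 + 20·0 = 228
Carlos: 21·0 + 19·2 + 16·4 + 16·1 + 3·1 + 23·4 + 20·1 = 233
Theo: 21·2 + 19·1 + 16·1 + 16·4 + 3·2 + 23·1 + 20·4 = 250
Diego: 21·4 + 19·4 + 16·2 + 16·0 + 3·3 + 23·3 + 20·2 = 310
Marcus: 21·1 + 19·0 + 16·0 + 16·2 + 3·0 + 23·2 + 20·3 = 159
Diego has the highest Borda score (310).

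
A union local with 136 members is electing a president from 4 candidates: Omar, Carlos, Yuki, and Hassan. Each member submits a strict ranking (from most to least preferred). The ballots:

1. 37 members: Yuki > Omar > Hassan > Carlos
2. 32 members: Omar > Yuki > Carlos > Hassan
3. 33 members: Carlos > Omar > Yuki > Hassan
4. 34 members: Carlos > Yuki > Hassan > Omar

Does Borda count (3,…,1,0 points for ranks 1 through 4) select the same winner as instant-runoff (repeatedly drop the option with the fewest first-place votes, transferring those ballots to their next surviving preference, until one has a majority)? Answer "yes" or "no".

yes

Borda — scores: Omar 236, Carlos 233, Yuki 276, Hassan 71. Winner: Yuki.
Instant-runoff — R1 Omar 32, Carlos 67, Yuki 37, Hassan 0 (Hassan out); R2 Omar 32, Carlos 67, Yuki 37 (Omar out); R3 Carlos 67, Yuki 69 (Yuki winner). Winner: Yuki.
The two methods agree.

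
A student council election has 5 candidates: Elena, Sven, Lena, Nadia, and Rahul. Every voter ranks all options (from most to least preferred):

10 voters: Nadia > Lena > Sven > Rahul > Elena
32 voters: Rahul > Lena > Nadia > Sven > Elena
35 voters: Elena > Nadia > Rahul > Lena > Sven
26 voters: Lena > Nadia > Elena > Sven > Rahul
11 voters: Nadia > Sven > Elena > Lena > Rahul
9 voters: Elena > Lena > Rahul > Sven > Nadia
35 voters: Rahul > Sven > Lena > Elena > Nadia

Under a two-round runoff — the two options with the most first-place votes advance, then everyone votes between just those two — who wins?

Round 1 first-place votes: Elena 44, Sven 0, Lena 26, Nadia 21, Rahul 67.
Rahul and Elena advance.
Runoff: Rahul is preferred to Elena by 77 voters; Elena by 81.
Elena wins the runoff.

Elena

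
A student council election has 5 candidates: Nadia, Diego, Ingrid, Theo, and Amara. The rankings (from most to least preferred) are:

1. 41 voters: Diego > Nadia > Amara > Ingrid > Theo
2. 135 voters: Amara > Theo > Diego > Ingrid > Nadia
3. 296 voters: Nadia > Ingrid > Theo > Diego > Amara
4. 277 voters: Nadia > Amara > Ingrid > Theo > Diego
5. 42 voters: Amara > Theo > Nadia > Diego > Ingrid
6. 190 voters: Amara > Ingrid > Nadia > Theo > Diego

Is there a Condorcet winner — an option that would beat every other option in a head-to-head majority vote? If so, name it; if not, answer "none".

Nadia

Nadia vs Diego: 805–176 for Nadia.
Nadia vs Ingrid: 656–325 for Nadia.
Nadia vs Theo: 804–177 for Nadia.
Nadia vs Amara: 614–367 for Nadia.
Nadia beats every other option head-to-head.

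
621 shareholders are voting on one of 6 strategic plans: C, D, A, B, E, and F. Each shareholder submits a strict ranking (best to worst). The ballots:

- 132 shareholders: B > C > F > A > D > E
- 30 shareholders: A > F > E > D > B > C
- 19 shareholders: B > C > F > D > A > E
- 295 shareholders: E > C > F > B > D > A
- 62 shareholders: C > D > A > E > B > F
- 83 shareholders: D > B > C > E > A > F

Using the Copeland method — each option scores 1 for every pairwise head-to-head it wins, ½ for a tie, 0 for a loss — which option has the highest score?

C: beats D, A, B, and F; loses to E → score 4.
D: beats A; loses to C, B, E, and F → score 1.
A: loses to C, D, B, E, and F → score 0.
B: beats D and A; loses to C, E, and F → score 2.
E: beats C, D, A, B, and F → score 5.
F: beats D, A, and B; loses to C and E → score 3.
E has the best pairwise record.

E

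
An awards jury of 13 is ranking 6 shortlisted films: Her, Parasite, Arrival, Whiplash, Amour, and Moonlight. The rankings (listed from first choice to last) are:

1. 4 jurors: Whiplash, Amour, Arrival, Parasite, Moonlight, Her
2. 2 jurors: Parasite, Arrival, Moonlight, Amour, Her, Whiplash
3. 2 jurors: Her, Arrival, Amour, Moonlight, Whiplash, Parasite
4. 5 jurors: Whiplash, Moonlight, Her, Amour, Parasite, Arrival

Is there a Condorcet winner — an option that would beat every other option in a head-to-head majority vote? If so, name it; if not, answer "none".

Whiplash

Whiplash vs Her: 9–4 for Whiplash.
Whiplash vs Parasite: 11–2 for Whiplash.
Whiplash vs Arrival: 9–4 for Whiplash.
Whiplash vs Amour: 9–4 for Whiplash.
Whiplash vs Moonlight: 9–4 for Whiplash.
Whiplash beats every other option head-to-head.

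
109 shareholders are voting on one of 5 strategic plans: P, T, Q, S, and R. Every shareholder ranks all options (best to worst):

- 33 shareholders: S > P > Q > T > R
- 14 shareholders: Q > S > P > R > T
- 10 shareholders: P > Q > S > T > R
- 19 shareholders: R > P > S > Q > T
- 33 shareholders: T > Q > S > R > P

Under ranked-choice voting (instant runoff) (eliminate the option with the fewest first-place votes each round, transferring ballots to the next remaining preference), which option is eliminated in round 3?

Round 1: P 10, T 33, Q 14, S 33, R 19. Eliminate P.
Round 2: T 33, Q 24, S 33, R 19. Eliminate R.
Round 3: T 33, Q 24, S 52. Eliminate Q.

Q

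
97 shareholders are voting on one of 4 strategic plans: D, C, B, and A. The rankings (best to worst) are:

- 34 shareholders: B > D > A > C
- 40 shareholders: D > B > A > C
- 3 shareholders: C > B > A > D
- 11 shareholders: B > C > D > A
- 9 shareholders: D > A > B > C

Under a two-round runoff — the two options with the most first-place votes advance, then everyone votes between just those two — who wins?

D

Round 1 first-place votes: D 49, C 3, B 45, A 0.
D and B advance.
Runoff: D is preferred to B by 49 voters; B by 48.
D wins the runoff.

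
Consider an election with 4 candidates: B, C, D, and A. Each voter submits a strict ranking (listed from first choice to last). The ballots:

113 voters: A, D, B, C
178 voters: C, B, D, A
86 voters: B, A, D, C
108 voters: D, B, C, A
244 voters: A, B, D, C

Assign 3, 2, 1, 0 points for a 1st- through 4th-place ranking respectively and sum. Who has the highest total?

B

B: 113·1 + 178·2 + 86·3 + 108·2 + 244·2 = 1431
C: 113·0 + 178·3 + 86·0 + 108·1 + 244·0 = 642
D: 113·2 + 178·1 + 86·1 + 108·3 + 244·1 = 1058
A: 113·3 + 178·0 + 86·2 + 108·0 + 244·3 = 1243
B has the highest Borda score (1431).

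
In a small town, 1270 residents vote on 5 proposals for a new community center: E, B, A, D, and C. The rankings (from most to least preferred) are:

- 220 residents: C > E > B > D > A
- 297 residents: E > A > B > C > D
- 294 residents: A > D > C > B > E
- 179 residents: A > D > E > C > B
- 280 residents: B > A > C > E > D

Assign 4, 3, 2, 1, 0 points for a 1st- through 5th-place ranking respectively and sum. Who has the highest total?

A

E: 220·3 + 297·4 + 294·0 + 179·2 + 280·1 = 2486
B: 220·2 + 297·2 + 294·1 + 179·0 + 280·4 = 2448
A: 220·0 + 297·3 + 294·4 + 179·4 + 280·3 = 3623
D: 220·1 + 297·0 + 294·3 + 179·3 + 280·0 = 1639
C: 220·4 + 297·1 + 294·2 + 179·1 + 280·2 = 2504
A has the highest Borda score (3623).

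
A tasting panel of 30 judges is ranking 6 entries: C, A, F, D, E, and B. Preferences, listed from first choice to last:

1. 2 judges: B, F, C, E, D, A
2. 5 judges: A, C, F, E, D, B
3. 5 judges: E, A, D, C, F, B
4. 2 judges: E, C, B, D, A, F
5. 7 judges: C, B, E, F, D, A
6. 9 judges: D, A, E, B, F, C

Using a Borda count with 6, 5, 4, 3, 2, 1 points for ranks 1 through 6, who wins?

E

C: 2·4 + 5·5 + 5·3 + 2·5 + 7·6 + 9·1 = 109
A: 2·1 + 5·6 + 5·5 + 2·2 + 7·1 + 9·5 = 113
F: 2·5 + 5·4 + 5·2 + 2·1 + 7·3 + 9·2 = 81
D: 2·2 + 5·2 + 5·4 + 2·3 + 7·2 + 9·6 = 108
E: 2·3 + 5·3 + 5·6 + 2·6 + 7·4 + 9·4 = 127
B: 2·6 + 5·1 + 5·1 + 2·4 + 7·5 + 9·3 = 92
E has the highest Borda score (127).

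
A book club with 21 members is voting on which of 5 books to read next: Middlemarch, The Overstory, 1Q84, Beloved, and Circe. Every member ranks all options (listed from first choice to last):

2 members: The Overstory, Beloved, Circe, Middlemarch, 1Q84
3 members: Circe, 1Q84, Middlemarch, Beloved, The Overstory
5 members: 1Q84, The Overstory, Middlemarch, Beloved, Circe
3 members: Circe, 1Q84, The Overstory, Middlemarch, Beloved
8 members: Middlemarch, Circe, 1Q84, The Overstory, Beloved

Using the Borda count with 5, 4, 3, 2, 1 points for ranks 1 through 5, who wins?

Middlemarch: 2·2 + 3·3 + 5·3 + 3·2 + 8·5 = 74
The Overstory: 2·5 + 3·1 + 5·4 + 3·3 + 8·2 = 58
1Q84: 2·1 + 3·4 + 5·5 + 3·4 + 8·3 = 75
Beloved: 2·4 + 3·2 + 5·2 + 3·1 + 8·1 = 35
Circe: 2·3 + 3·5 + 5·1 + 3·5 + 8·4 = 73
1Q84 has the highest Borda score (75).

1Q84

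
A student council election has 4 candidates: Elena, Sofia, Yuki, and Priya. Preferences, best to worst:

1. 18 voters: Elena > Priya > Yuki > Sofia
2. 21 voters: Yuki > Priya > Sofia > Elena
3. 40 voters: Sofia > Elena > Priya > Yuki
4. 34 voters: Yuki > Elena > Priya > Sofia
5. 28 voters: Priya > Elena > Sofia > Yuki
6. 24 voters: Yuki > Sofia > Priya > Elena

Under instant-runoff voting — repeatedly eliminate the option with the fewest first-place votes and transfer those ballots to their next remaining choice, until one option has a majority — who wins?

Priya

Round 1: Elena 18, Sofia 40, Yuki 79, Priya 28. Eliminate Elena.
Round 2: Sofia 40, Yuki 79, Priya 46. Eliminate Sofia.
Round 3: Yuki 79, Priya 86. Priya has a majority.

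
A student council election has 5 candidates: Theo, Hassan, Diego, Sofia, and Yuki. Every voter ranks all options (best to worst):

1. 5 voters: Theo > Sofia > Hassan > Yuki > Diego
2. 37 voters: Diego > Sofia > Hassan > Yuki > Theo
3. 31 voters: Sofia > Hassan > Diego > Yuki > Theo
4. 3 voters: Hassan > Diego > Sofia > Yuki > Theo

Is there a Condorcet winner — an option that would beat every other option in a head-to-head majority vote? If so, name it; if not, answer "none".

none

Checking pairwise contests:
Hassan beats Theo 71–5.
Sofia beats Hassan 73–3.
Hassan beats Diego 39–37.
Diego beats Sofia 40–36.
Hassan beats Yuki 76–0.
Every option loses at least one head-to-head, so there is no Condorcet winner.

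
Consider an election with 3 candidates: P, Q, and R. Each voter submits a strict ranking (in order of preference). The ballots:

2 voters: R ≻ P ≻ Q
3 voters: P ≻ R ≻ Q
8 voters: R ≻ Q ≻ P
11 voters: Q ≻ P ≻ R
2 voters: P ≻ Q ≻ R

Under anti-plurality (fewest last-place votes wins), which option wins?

Q

Last-place votes: P 8, Q 5, R 13.
Q is ranked last by the fewest voters, so Q wins.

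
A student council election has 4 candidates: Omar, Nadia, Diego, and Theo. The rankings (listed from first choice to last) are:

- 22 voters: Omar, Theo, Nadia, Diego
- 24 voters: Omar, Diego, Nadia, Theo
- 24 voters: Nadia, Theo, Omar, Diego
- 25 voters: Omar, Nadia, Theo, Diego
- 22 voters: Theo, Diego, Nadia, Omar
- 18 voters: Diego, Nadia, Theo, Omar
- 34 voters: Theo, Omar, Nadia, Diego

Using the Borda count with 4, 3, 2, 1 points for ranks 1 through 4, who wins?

Omar: 22·4 + 24·4 + 24·2 + 25·4 + 22·1 + 18·1 + 34·3 = 474
Nadia: 22·2 + 24·2 + 24·4 + 25·3 + 22·2 + 18·3 + 34·2 = 429
Diego: 22·1 + 24·3 + 24·1 + 25·1 + 22·3 + 18·4 + 34·1 = 315
Theo: 22·3 + 24·1 + 24·3 + 25·2 + 22·4 + 18·2 + 34·4 = 472
Omar has the highest Borda score (474).

Omar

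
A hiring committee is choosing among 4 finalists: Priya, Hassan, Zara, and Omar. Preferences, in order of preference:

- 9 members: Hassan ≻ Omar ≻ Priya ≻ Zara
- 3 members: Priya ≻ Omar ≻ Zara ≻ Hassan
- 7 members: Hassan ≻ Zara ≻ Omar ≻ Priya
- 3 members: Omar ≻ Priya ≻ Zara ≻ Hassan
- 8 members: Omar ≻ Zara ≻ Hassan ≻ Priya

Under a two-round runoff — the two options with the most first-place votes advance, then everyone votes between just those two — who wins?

Round 1 first-place votes: Priya 3, Hassan 16, Zara 0, Omar 11.
Hassan and Omar advance.
Runoff: Hassan is preferred to Omar by 16 voters; Omar by 14.
Hassan wins the runoff.

Hassan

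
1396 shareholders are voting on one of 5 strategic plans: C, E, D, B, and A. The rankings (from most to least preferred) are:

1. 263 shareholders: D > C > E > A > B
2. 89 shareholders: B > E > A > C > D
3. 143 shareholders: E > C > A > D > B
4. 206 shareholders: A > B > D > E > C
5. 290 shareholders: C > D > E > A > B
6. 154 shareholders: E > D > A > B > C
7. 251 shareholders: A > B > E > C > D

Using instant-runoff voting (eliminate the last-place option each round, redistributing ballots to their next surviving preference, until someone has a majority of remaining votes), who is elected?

Round 1: C 290, E 297, D 263, B 89, A 457. Eliminate B.
Round 2: C 290, E 386, D 263, A 457. Eliminate D.
Round 3: C 553, E 386, A 457. Eliminate E.
Round 4: C 696, A 700. A has a majority.

A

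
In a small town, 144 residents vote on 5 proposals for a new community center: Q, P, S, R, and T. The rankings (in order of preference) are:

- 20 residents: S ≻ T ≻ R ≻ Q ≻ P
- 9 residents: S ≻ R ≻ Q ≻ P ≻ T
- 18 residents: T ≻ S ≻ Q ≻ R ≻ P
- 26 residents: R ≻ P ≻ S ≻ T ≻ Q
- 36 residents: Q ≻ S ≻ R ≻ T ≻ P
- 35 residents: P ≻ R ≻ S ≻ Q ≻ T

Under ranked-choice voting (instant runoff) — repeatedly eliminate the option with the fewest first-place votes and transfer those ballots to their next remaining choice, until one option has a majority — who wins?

S

Round 1: Q 36, P 35, S 29, R 26, T 18. Eliminate T.
Round 2: Q 36, P 35, S 47, R 26. Eliminate R.
Round 3: Q 36, P 61, S 47. Eliminate Q.
Round 4: P 61, S 83. S has a majority.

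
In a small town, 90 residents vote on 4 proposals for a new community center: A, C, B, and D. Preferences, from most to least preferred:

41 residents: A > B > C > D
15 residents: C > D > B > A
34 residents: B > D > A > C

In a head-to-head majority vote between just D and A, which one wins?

D

Voters preferring D to A: 49; preferring A to D: 41.
D wins the head-to-head.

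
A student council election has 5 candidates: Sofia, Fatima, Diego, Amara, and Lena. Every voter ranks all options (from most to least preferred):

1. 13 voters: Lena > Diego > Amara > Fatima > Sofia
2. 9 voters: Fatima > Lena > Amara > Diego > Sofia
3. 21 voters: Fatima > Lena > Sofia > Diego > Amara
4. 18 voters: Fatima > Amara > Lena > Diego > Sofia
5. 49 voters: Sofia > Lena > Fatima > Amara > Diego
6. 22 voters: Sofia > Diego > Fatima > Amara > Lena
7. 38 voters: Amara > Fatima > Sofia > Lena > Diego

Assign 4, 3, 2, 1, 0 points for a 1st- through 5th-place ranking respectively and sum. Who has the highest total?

Sofia: 13·0 + 9·0 + 21·2 + 18·0 + 49·4 + 22·4 + 38·2 = 402
Fatima: 13·1 + 9·4 + 21·4 + 18·4 + 49·2 + 22·2 + 38·3 = 461
Diego: 13·3 + 9·1 + 21·1 + 18·1 + 49·0 + 22·3 + 38·0 = 153
Amara: 13·2 + 9·2 + 21·0 + 18·3 + 49·1 + 22·1 + 38·4 = 321
Lena: 13·4 + 9·3 + 21·3 + 18·2 + 49·3 + 22·0 + 38·1 = 363
Fatima has the highest Borda score (461).

Fatima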